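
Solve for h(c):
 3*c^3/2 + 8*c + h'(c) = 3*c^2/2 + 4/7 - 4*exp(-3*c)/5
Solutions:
 h(c) = C1 - 3*c^4/8 + c^3/2 - 4*c^2 + 4*c/7 + 4*exp(-3*c)/15


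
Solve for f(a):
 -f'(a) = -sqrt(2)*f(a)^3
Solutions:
 f(a) = -sqrt(2)*sqrt(-1/(C1 + sqrt(2)*a))/2
 f(a) = sqrt(2)*sqrt(-1/(C1 + sqrt(2)*a))/2


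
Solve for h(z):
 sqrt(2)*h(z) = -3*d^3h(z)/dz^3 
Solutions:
 h(z) = C3*exp(-2^(1/6)*3^(2/3)*z/3) + (C1*sin(6^(1/6)*z/2) + C2*cos(6^(1/6)*z/2))*exp(2^(1/6)*3^(2/3)*z/6)


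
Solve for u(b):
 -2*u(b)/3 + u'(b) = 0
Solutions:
 u(b) = C1*exp(2*b/3)


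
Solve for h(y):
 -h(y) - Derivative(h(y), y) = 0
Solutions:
 h(y) = C1*exp(-y)


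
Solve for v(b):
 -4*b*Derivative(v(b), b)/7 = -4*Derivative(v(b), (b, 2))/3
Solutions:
 v(b) = C1 + C2*erfi(sqrt(42)*b/14)


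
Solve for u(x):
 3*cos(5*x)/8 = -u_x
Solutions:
 u(x) = C1 - 3*sin(5*x)/40


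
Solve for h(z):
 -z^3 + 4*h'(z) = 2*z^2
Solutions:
 h(z) = C1 + z^4/16 + z^3/6


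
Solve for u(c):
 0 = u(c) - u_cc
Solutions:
 u(c) = C1*exp(-c) + C2*exp(c)


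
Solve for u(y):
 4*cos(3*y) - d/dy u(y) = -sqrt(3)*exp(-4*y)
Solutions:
 u(y) = C1 + 4*sin(3*y)/3 - sqrt(3)*exp(-4*y)/4


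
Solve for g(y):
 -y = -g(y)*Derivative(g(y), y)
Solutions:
 g(y) = -sqrt(C1 + y^2)
 g(y) = sqrt(C1 + y^2)


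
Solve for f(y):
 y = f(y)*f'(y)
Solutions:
 f(y) = -sqrt(C1 + y^2)
 f(y) = sqrt(C1 + y^2)


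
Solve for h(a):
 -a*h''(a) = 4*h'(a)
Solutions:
 h(a) = C1 + C2/a^3


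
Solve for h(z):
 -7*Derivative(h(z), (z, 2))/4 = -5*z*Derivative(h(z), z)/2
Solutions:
 h(z) = C1 + C2*erfi(sqrt(35)*z/7)


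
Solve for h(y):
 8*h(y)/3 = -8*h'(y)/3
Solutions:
 h(y) = C1*exp(-y)


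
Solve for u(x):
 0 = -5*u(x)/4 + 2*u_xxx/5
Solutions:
 u(x) = C3*exp(5^(2/3)*x/2) + (C1*sin(sqrt(3)*5^(2/3)*x/4) + C2*cos(sqrt(3)*5^(2/3)*x/4))*exp(-5^(2/3)*x/4)


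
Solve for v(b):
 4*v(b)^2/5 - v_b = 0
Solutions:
 v(b) = -5/(C1 + 4*b)


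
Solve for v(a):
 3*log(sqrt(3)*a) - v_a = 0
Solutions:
 v(a) = C1 + 3*a*log(a) - 3*a + 3*a*log(3)/2


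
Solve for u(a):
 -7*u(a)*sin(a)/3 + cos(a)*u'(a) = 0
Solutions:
 u(a) = C1/cos(a)^(7/3)


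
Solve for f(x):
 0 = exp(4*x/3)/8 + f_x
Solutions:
 f(x) = C1 - 3*exp(4*x/3)/32


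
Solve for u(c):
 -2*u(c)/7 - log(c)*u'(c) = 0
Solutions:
 u(c) = C1*exp(-2*li(c)/7)


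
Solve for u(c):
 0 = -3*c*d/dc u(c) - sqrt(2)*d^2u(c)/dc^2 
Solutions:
 u(c) = C1 + C2*erf(2^(1/4)*sqrt(3)*c/2)


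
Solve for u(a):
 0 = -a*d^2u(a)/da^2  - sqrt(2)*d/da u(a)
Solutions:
 u(a) = C1 + C2*a^(1 - sqrt(2))


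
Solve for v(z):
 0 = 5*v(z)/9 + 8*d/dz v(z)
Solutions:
 v(z) = C1*exp(-5*z/72)


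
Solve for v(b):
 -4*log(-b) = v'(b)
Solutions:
 v(b) = C1 - 4*b*log(-b) + 4*b


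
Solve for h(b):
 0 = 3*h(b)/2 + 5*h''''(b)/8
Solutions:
 h(b) = (C1*sin(3^(1/4)*5^(3/4)*b/5) + C2*cos(3^(1/4)*5^(3/4)*b/5))*exp(-3^(1/4)*5^(3/4)*b/5) + (C3*sin(3^(1/4)*5^(3/4)*b/5) + C4*cos(3^(1/4)*5^(3/4)*b/5))*exp(3^(1/4)*5^(3/4)*b/5)


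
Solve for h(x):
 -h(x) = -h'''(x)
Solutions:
 h(x) = C3*exp(x) + (C1*sin(sqrt(3)*x/2) + C2*cos(sqrt(3)*x/2))*exp(-x/2)


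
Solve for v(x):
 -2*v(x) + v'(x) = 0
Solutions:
 v(x) = C1*exp(2*x)


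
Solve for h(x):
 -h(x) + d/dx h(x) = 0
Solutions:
 h(x) = C1*exp(x)


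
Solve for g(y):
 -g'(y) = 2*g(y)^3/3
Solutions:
 g(y) = -sqrt(6)*sqrt(-1/(C1 - 2*y))/2
 g(y) = sqrt(6)*sqrt(-1/(C1 - 2*y))/2


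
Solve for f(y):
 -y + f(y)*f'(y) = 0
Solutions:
 f(y) = -sqrt(C1 + y^2)
 f(y) = sqrt(C1 + y^2)


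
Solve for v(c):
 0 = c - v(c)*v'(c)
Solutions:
 v(c) = -sqrt(C1 + c^2)
 v(c) = sqrt(C1 + c^2)


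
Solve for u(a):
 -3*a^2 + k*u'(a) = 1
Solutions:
 u(a) = C1 + a^3/k + a/k


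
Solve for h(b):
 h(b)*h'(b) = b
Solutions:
 h(b) = -sqrt(C1 + b^2)
 h(b) = sqrt(C1 + b^2)


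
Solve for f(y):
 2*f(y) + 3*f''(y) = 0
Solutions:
 f(y) = C1*sin(sqrt(6)*y/3) + C2*cos(sqrt(6)*y/3)


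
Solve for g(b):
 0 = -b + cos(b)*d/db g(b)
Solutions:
 g(b) = C1 + Integral(b/cos(b), b)


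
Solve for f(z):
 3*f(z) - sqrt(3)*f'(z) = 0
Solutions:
 f(z) = C1*exp(sqrt(3)*z)


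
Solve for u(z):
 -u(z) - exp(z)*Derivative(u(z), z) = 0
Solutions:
 u(z) = C1*exp(exp(-z))


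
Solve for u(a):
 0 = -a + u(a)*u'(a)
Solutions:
 u(a) = -sqrt(C1 + a^2)
 u(a) = sqrt(C1 + a^2)


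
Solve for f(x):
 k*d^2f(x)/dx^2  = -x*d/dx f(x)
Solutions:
 f(x) = C1 + C2*sqrt(k)*erf(sqrt(2)*x*sqrt(1/k)/2)


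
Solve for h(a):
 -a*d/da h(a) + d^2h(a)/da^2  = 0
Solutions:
 h(a) = C1 + C2*erfi(sqrt(2)*a/2)


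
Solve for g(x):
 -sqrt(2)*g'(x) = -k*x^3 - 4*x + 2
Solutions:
 g(x) = C1 + sqrt(2)*k*x^4/8 + sqrt(2)*x^2 - sqrt(2)*x


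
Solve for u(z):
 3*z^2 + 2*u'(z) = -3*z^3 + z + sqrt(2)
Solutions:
 u(z) = C1 - 3*z^4/8 - z^3/2 + z^2/4 + sqrt(2)*z/2


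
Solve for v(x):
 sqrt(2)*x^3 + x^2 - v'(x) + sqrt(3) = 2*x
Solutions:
 v(x) = C1 + sqrt(2)*x^4/4 + x^3/3 - x^2 + sqrt(3)*x


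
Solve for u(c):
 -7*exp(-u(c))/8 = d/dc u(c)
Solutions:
 u(c) = log(C1 - 7*c/8)


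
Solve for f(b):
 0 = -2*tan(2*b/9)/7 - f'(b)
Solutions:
 f(b) = C1 + 9*log(cos(2*b/9))/7


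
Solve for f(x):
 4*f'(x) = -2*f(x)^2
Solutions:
 f(x) = 2/(C1 + x)


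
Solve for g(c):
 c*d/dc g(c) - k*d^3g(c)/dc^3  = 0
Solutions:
 g(c) = C1 + Integral(C2*airyai(c*(1/k)^(1/3)) + C3*airybi(c*(1/k)^(1/3)), c)


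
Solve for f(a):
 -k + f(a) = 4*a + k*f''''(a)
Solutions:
 f(a) = C1*exp(-a*(1/k)^(1/4)) + C2*exp(a*(1/k)^(1/4)) + C3*exp(-I*a*(1/k)^(1/4)) + C4*exp(I*a*(1/k)^(1/4)) + 4*a + k


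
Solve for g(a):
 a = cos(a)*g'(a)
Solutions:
 g(a) = C1 + Integral(a/cos(a), a)


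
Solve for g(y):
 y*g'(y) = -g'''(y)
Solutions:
 g(y) = C1 + Integral(C2*airyai(-y) + C3*airybi(-y), y)


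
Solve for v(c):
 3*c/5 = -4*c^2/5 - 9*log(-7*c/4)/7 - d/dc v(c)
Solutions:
 v(c) = C1 - 4*c^3/15 - 3*c^2/10 - 9*c*log(-c)/7 + 9*c*(-log(7) + 1 + 2*log(2))/7


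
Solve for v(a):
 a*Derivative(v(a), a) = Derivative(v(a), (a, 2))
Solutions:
 v(a) = C1 + C2*erfi(sqrt(2)*a/2)


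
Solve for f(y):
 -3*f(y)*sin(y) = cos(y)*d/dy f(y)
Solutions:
 f(y) = C1*cos(y)^3


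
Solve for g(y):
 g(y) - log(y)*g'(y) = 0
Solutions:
 g(y) = C1*exp(li(y))


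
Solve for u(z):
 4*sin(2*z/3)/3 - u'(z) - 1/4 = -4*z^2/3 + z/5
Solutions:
 u(z) = C1 + 4*z^3/9 - z^2/10 - z/4 - 2*cos(2*z/3)


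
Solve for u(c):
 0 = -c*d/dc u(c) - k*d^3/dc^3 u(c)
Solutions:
 u(c) = C1 + Integral(C2*airyai(c*(-1/k)^(1/3)) + C3*airybi(c*(-1/k)^(1/3)), c)


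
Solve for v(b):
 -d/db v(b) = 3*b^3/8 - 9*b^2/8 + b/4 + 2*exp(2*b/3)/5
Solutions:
 v(b) = C1 - 3*b^4/32 + 3*b^3/8 - b^2/8 - 3*exp(2*b/3)/5


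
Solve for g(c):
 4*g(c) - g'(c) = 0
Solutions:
 g(c) = C1*exp(4*c)


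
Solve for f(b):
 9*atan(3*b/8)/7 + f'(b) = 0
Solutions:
 f(b) = C1 - 9*b*atan(3*b/8)/7 + 12*log(9*b^2 + 64)/7


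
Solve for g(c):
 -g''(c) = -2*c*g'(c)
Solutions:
 g(c) = C1 + C2*erfi(c)


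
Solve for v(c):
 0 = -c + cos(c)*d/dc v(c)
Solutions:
 v(c) = C1 + Integral(c/cos(c), c)


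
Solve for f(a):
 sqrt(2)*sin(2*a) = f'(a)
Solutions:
 f(a) = C1 - sqrt(2)*cos(2*a)/2


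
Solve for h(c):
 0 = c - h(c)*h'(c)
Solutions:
 h(c) = -sqrt(C1 + c^2)
 h(c) = sqrt(C1 + c^2)


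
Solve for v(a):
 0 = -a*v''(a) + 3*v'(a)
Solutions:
 v(a) = C1 + C2*a^4


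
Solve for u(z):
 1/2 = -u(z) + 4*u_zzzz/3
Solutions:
 u(z) = C1*exp(-sqrt(2)*3^(1/4)*z/2) + C2*exp(sqrt(2)*3^(1/4)*z/2) + C3*sin(sqrt(2)*3^(1/4)*z/2) + C4*cos(sqrt(2)*3^(1/4)*z/2) - 1/2


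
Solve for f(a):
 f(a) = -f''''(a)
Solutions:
 f(a) = (C1*sin(sqrt(2)*a/2) + C2*cos(sqrt(2)*a/2))*exp(-sqrt(2)*a/2) + (C3*sin(sqrt(2)*a/2) + C4*cos(sqrt(2)*a/2))*exp(sqrt(2)*a/2)


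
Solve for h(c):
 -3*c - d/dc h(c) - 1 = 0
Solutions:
 h(c) = C1 - 3*c^2/2 - c


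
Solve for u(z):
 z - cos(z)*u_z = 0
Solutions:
 u(z) = C1 + Integral(z/cos(z), z)


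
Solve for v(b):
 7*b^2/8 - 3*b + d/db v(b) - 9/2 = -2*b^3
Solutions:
 v(b) = C1 - b^4/2 - 7*b^3/24 + 3*b^2/2 + 9*b/2


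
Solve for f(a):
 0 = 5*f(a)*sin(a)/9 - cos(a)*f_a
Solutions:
 f(a) = C1/cos(a)^(5/9)


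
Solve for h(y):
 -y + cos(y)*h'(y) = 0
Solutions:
 h(y) = C1 + Integral(y/cos(y), y)


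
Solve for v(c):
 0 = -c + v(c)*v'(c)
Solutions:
 v(c) = -sqrt(C1 + c^2)
 v(c) = sqrt(C1 + c^2)


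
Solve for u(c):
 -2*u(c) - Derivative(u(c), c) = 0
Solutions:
 u(c) = C1*exp(-2*c)


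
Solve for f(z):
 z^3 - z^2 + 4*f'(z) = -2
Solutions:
 f(z) = C1 - z^4/16 + z^3/12 - z/2


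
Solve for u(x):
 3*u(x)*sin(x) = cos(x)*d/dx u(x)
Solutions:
 u(x) = C1/cos(x)^3


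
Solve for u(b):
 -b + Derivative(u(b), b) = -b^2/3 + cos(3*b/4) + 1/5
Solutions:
 u(b) = C1 - b^3/9 + b^2/2 + b/5 + 4*sin(3*b/4)/3


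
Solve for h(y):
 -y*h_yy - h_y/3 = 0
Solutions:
 h(y) = C1 + C2*y^(2/3)


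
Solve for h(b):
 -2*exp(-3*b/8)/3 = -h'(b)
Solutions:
 h(b) = C1 - 16*exp(-3*b/8)/9


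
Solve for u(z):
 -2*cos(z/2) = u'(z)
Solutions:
 u(z) = C1 - 4*sin(z/2)


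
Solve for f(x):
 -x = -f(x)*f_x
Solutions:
 f(x) = -sqrt(C1 + x^2)
 f(x) = sqrt(C1 + x^2)


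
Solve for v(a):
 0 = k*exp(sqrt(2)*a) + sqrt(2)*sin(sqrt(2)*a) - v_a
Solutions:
 v(a) = C1 + sqrt(2)*k*exp(sqrt(2)*a)/2 - cos(sqrt(2)*a)


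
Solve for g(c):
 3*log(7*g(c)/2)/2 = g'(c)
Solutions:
 2*Integral(1/(-log(_y) - log(7) + log(2)), (_y, g(c)))/3 = C1 - c


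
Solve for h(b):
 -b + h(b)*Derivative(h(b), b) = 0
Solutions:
 h(b) = -sqrt(C1 + b^2)
 h(b) = sqrt(C1 + b^2)


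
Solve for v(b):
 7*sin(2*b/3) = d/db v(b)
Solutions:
 v(b) = C1 - 21*cos(2*b/3)/2


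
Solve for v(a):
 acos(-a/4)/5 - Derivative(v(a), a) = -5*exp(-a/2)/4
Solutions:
 v(a) = C1 + a*acos(-a/4)/5 + sqrt(16 - a^2)/5 - 5*exp(-a/2)/2


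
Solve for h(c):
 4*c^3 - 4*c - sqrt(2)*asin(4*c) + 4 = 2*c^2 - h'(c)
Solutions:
 h(c) = C1 - c^4 + 2*c^3/3 + 2*c^2 - 4*c + sqrt(2)*(c*asin(4*c) + sqrt(1 - 16*c^2)/4)


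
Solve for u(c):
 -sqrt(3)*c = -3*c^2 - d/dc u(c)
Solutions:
 u(c) = C1 - c^3 + sqrt(3)*c^2/2


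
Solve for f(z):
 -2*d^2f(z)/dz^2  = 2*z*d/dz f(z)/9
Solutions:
 f(z) = C1 + C2*erf(sqrt(2)*z/6)


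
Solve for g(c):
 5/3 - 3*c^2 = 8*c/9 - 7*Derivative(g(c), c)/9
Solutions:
 g(c) = C1 + 9*c^3/7 + 4*c^2/7 - 15*c/7


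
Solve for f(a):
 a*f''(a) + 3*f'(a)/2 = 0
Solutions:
 f(a) = C1 + C2/sqrt(a)


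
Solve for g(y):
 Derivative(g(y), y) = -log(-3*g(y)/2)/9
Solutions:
 9*Integral(1/(log(-_y) - log(2) + log(3)), (_y, g(y))) = C1 - y


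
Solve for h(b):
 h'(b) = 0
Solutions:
 h(b) = C1


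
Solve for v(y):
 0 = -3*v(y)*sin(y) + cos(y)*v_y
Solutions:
 v(y) = C1/cos(y)^3


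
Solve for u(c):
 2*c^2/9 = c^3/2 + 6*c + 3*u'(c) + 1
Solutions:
 u(c) = C1 - c^4/24 + 2*c^3/81 - c^2 - c/3


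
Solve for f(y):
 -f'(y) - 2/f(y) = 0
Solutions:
 f(y) = -sqrt(C1 - 4*y)
 f(y) = sqrt(C1 - 4*y)


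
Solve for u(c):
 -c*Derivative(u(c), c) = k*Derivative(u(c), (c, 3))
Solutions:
 u(c) = C1 + Integral(C2*airyai(c*(-1/k)^(1/3)) + C3*airybi(c*(-1/k)^(1/3)), c)


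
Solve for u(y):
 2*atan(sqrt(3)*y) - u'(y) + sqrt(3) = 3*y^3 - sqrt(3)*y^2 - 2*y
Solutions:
 u(y) = C1 - 3*y^4/4 + sqrt(3)*y^3/3 + y^2 + 2*y*atan(sqrt(3)*y) + sqrt(3)*y - sqrt(3)*log(3*y^2 + 1)/3


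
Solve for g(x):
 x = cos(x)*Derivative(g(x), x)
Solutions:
 g(x) = C1 + Integral(x/cos(x), x)


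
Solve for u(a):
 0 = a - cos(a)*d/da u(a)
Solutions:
 u(a) = C1 + Integral(a/cos(a), a)


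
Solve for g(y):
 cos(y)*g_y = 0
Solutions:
 g(y) = C1


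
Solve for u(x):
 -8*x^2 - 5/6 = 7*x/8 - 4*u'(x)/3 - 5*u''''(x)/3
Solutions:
 u(x) = C1 + C4*exp(-10^(2/3)*x/5) + 2*x^3 + 21*x^2/64 + 5*x/8 + (C2*sin(10^(2/3)*sqrt(3)*x/10) + C3*cos(10^(2/3)*sqrt(3)*x/10))*exp(10^(2/3)*x/10)


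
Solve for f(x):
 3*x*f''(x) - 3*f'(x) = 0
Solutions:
 f(x) = C1 + C2*x^2


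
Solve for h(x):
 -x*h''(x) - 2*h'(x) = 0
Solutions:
 h(x) = C1 + C2/x


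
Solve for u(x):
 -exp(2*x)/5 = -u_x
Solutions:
 u(x) = C1 + exp(2*x)/10


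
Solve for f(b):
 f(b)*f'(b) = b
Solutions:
 f(b) = -sqrt(C1 + b^2)
 f(b) = sqrt(C1 + b^2)


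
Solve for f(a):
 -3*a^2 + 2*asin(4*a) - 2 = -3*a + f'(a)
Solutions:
 f(a) = C1 - a^3 + 3*a^2/2 + 2*a*asin(4*a) - 2*a + sqrt(1 - 16*a^2)/2


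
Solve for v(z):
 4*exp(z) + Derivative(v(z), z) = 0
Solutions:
 v(z) = C1 - 4*exp(z)


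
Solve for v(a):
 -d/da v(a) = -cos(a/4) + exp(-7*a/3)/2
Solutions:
 v(a) = C1 + 4*sin(a/4) + 3*exp(-7*a/3)/14


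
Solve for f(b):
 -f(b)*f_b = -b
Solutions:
 f(b) = -sqrt(C1 + b^2)
 f(b) = sqrt(C1 + b^2)


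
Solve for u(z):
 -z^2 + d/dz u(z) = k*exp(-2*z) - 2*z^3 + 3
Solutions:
 u(z) = C1 - k*exp(-2*z)/2 - z^4/2 + z^3/3 + 3*z


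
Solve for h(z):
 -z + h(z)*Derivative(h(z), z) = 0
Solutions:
 h(z) = -sqrt(C1 + z^2)
 h(z) = sqrt(C1 + z^2)


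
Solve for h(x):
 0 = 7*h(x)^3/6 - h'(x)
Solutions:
 h(x) = -sqrt(3)*sqrt(-1/(C1 + 7*x))
 h(x) = sqrt(3)*sqrt(-1/(C1 + 7*x))


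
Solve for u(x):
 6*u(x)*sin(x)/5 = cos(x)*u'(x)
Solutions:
 u(x) = C1/cos(x)^(6/5)


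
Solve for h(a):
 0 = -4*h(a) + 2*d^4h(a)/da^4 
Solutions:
 h(a) = C1*exp(-2^(1/4)*a) + C2*exp(2^(1/4)*a) + C3*sin(2^(1/4)*a) + C4*cos(2^(1/4)*a)


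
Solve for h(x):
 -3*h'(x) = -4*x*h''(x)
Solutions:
 h(x) = C1 + C2*x^(7/4)


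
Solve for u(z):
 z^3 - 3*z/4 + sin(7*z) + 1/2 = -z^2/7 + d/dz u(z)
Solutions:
 u(z) = C1 + z^4/4 + z^3/21 - 3*z^2/8 + z/2 - cos(7*z)/7


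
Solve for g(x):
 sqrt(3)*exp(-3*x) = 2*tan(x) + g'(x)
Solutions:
 g(x) = C1 - log(tan(x)^2 + 1) - sqrt(3)*exp(-3*x)/3


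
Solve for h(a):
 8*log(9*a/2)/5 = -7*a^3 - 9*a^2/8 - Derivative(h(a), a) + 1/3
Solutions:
 h(a) = C1 - 7*a^4/4 - 3*a^3/8 - 8*a*log(a)/5 - 16*a*log(3)/5 + 8*a*log(2)/5 + 29*a/15


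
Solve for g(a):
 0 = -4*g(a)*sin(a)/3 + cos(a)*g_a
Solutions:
 g(a) = C1/cos(a)^(4/3)


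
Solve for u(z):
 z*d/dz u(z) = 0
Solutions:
 u(z) = C1


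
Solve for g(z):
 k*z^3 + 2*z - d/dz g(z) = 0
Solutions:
 g(z) = C1 + k*z^4/4 + z^2


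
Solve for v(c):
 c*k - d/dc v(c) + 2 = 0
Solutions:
 v(c) = C1 + c^2*k/2 + 2*c


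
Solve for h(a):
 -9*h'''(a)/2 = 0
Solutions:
 h(a) = C1 + C2*a + C3*a^2


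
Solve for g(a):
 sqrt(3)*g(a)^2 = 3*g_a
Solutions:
 g(a) = -3/(C1 + sqrt(3)*a)


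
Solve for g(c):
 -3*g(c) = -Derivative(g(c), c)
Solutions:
 g(c) = C1*exp(3*c)


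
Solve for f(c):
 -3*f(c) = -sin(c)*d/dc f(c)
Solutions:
 f(c) = C1*(cos(c) - 1)^(3/2)/(cos(c) + 1)^(3/2)


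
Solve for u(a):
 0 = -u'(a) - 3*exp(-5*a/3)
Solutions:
 u(a) = C1 + 9*exp(-5*a/3)/5


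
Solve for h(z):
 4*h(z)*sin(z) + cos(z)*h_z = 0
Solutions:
 h(z) = C1*cos(z)^4


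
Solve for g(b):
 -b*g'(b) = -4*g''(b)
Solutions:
 g(b) = C1 + C2*erfi(sqrt(2)*b/4)


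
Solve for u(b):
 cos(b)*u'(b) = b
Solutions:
 u(b) = C1 + Integral(b/cos(b), b)


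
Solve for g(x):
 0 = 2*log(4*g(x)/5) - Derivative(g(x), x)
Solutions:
 -Integral(1/(log(_y) - log(5) + 2*log(2)), (_y, g(x)))/2 = C1 - x


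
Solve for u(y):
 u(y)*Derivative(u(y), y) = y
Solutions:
 u(y) = -sqrt(C1 + y^2)
 u(y) = sqrt(C1 + y^2)


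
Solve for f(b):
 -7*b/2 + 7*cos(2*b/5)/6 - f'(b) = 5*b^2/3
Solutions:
 f(b) = C1 - 5*b^3/9 - 7*b^2/4 + 35*sin(2*b/5)/12


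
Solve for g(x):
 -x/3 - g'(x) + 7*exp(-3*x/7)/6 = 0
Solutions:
 g(x) = C1 - x^2/6 - 49*exp(-3*x/7)/18


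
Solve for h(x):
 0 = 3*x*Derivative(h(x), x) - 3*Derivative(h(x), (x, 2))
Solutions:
 h(x) = C1 + C2*erfi(sqrt(2)*x/2)


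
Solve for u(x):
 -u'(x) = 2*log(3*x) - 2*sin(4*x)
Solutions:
 u(x) = C1 - 2*x*log(x) - 2*x*log(3) + 2*x - cos(4*x)/2


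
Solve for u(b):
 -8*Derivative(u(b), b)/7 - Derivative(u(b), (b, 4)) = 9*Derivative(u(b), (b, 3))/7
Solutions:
 u(b) = C1 + C2*exp(b*(-6 + 9/(70*sqrt(10) + 223)^(1/3) + (70*sqrt(10) + 223)^(1/3))/14)*sin(sqrt(3)*b*(-(70*sqrt(10) + 223)^(1/3) + 9/(70*sqrt(10) + 223)^(1/3))/14) + C3*exp(b*(-6 + 9/(70*sqrt(10) + 223)^(1/3) + (70*sqrt(10) + 223)^(1/3))/14)*cos(sqrt(3)*b*(-(70*sqrt(10) + 223)^(1/3) + 9/(70*sqrt(10) + 223)^(1/3))/14) + C4*exp(-b*(9/(70*sqrt(10) + 223)^(1/3) + 3 + (70*sqrt(10) + 223)^(1/3))/7)


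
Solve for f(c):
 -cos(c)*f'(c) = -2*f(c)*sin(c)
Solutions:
 f(c) = C1/cos(c)^2


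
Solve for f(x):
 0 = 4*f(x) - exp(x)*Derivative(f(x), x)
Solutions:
 f(x) = C1*exp(-4*exp(-x))


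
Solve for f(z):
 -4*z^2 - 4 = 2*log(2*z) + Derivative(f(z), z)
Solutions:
 f(z) = C1 - 4*z^3/3 - 2*z*log(z) - 2*z - z*log(4)


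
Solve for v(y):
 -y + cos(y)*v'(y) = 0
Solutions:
 v(y) = C1 + Integral(y/cos(y), y)


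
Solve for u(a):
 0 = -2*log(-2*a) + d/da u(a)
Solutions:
 u(a) = C1 + 2*a*log(-a) + 2*a*(-1 + log(2))


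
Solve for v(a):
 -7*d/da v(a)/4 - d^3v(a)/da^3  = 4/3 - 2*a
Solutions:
 v(a) = C1 + C2*sin(sqrt(7)*a/2) + C3*cos(sqrt(7)*a/2) + 4*a^2/7 - 16*a/21


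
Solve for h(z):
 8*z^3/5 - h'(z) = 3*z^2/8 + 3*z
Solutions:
 h(z) = C1 + 2*z^4/5 - z^3/8 - 3*z^2/2


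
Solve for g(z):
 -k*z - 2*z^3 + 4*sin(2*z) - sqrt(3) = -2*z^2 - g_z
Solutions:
 g(z) = C1 + k*z^2/2 + z^4/2 - 2*z^3/3 + sqrt(3)*z + 2*cos(2*z)


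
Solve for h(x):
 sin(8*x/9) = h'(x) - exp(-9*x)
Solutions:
 h(x) = C1 - 9*cos(8*x/9)/8 - exp(-9*x)/9


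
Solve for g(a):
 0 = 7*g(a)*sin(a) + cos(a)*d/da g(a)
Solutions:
 g(a) = C1*cos(a)^7


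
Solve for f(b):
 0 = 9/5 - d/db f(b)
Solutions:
 f(b) = C1 + 9*b/5


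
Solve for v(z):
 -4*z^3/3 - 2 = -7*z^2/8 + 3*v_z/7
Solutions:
 v(z) = C1 - 7*z^4/9 + 49*z^3/72 - 14*z/3


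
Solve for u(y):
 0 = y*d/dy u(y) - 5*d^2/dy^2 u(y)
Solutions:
 u(y) = C1 + C2*erfi(sqrt(10)*y/10)


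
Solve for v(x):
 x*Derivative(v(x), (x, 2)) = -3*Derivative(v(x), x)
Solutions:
 v(x) = C1 + C2/x^2


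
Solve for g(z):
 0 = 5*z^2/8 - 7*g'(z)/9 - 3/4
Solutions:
 g(z) = C1 + 15*z^3/56 - 27*z/28


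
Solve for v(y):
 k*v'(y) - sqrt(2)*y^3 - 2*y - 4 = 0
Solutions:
 v(y) = C1 + sqrt(2)*y^4/(4*k) + y^2/k + 4*y/k


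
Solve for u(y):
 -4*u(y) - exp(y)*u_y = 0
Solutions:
 u(y) = C1*exp(4*exp(-y))


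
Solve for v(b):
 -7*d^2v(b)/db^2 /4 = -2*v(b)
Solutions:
 v(b) = C1*exp(-2*sqrt(14)*b/7) + C2*exp(2*sqrt(14)*b/7)


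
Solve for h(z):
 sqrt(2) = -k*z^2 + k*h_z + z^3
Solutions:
 h(z) = C1 + z^3/3 - z^4/(4*k) + sqrt(2)*z/k


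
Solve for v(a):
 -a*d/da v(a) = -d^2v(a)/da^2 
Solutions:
 v(a) = C1 + C2*erfi(sqrt(2)*a/2)


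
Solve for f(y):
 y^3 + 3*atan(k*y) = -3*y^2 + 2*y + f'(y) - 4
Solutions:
 f(y) = C1 + y^4/4 + y^3 - y^2 + 4*y + 3*Piecewise((y*atan(k*y) - log(k^2*y^2 + 1)/(2*k), Ne(k, 0)), (0, True))


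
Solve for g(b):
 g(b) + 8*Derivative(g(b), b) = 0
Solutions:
 g(b) = C1*exp(-b/8)


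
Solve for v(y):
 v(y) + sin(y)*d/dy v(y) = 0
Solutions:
 v(y) = C1*sqrt(cos(y) + 1)/sqrt(cos(y) - 1)


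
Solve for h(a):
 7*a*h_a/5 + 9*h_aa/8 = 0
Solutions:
 h(a) = C1 + C2*erf(2*sqrt(35)*a/15)


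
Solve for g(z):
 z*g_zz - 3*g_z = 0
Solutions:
 g(z) = C1 + C2*z^4


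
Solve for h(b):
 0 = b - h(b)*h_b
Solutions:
 h(b) = -sqrt(C1 + b^2)
 h(b) = sqrt(C1 + b^2)


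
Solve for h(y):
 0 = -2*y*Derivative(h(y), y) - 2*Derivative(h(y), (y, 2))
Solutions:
 h(y) = C1 + C2*erf(sqrt(2)*y/2)


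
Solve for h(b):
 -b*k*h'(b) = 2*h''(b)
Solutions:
 h(b) = Piecewise((-sqrt(pi)*C1*erf(b*sqrt(k)/2)/sqrt(k) - C2, (k > 0) | (k < 0)), (-C1*b - C2, True))


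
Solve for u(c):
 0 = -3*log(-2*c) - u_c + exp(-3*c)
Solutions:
 u(c) = C1 - 3*c*log(-c) + 3*c*(1 - log(2)) - exp(-3*c)/3


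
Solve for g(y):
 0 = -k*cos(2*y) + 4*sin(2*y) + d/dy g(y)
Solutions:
 g(y) = C1 + k*sin(2*y)/2 + 2*cos(2*y)


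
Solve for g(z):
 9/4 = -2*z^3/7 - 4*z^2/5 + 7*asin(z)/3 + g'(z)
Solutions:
 g(z) = C1 + z^4/14 + 4*z^3/15 - 7*z*asin(z)/3 + 9*z/4 - 7*sqrt(1 - z^2)/3


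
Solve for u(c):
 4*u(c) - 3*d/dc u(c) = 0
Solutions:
 u(c) = C1*exp(4*c/3)


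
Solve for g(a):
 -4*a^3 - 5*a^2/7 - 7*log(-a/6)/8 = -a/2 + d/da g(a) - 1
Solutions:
 g(a) = C1 - a^4 - 5*a^3/21 + a^2/4 - 7*a*log(-a)/8 + a*(7*log(6) + 15)/8


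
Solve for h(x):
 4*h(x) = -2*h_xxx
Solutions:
 h(x) = C3*exp(-2^(1/3)*x) + (C1*sin(2^(1/3)*sqrt(3)*x/2) + C2*cos(2^(1/3)*sqrt(3)*x/2))*exp(2^(1/3)*x/2)


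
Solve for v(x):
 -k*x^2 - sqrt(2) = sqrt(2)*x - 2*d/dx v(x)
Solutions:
 v(x) = C1 + k*x^3/6 + sqrt(2)*x^2/4 + sqrt(2)*x/2


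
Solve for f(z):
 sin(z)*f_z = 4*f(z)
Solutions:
 f(z) = C1*(cos(z)^2 - 2*cos(z) + 1)/(cos(z)^2 + 2*cos(z) + 1)


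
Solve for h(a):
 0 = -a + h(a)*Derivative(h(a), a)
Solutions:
 h(a) = -sqrt(C1 + a^2)
 h(a) = sqrt(C1 + a^2)


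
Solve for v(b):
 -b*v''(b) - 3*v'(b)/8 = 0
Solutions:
 v(b) = C1 + C2*b^(5/8)


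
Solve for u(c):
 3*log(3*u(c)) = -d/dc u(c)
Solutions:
 Integral(1/(log(_y) + log(3)), (_y, u(c)))/3 = C1 - c


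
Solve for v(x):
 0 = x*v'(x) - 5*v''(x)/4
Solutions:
 v(x) = C1 + C2*erfi(sqrt(10)*x/5)


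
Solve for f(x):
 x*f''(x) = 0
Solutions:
 f(x) = C1 + C2*x


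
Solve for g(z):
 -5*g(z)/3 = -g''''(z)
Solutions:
 g(z) = C1*exp(-3^(3/4)*5^(1/4)*z/3) + C2*exp(3^(3/4)*5^(1/4)*z/3) + C3*sin(3^(3/4)*5^(1/4)*z/3) + C4*cos(3^(3/4)*5^(1/4)*z/3)


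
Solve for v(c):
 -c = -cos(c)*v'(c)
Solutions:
 v(c) = C1 + Integral(c/cos(c), c)


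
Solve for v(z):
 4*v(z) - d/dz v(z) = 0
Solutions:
 v(z) = C1*exp(4*z)


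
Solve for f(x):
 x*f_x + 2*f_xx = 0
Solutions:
 f(x) = C1 + C2*erf(x/2)


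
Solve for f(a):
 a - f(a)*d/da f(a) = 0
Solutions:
 f(a) = -sqrt(C1 + a^2)
 f(a) = sqrt(C1 + a^2)


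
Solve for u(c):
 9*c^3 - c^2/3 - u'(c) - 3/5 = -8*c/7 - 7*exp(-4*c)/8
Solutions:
 u(c) = C1 + 9*c^4/4 - c^3/9 + 4*c^2/7 - 3*c/5 - 7*exp(-4*c)/32


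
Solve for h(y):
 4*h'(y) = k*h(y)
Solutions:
 h(y) = C1*exp(k*y/4)


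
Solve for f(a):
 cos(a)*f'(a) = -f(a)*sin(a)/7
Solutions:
 f(a) = C1*cos(a)^(1/7)


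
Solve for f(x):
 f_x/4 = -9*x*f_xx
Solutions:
 f(x) = C1 + C2*x^(35/36)


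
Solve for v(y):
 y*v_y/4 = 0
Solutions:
 v(y) = C1


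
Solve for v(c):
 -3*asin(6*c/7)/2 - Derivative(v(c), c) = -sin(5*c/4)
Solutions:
 v(c) = C1 - 3*c*asin(6*c/7)/2 - sqrt(49 - 36*c^2)/4 - 4*cos(5*c/4)/5


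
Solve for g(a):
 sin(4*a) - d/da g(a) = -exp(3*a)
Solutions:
 g(a) = C1 + exp(3*a)/3 - cos(4*a)/4


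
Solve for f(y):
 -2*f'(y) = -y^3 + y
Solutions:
 f(y) = C1 + y^4/8 - y^2/4


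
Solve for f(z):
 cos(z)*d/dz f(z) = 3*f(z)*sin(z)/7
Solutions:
 f(z) = C1/cos(z)^(3/7)


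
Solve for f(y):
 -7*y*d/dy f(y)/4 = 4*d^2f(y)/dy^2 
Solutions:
 f(y) = C1 + C2*erf(sqrt(14)*y/8)


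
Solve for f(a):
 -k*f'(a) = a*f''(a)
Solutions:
 f(a) = C1 + a^(1 - re(k))*(C2*sin(log(a)*Abs(im(k))) + C3*cos(log(a)*im(k)))


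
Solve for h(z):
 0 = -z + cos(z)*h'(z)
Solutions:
 h(z) = C1 + Integral(z/cos(z), z)


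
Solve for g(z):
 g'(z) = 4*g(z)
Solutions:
 g(z) = C1*exp(4*z)


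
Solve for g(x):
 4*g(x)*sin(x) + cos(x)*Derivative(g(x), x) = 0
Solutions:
 g(x) = C1*cos(x)^4


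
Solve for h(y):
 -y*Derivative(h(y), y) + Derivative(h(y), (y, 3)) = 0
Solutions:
 h(y) = C1 + Integral(C2*airyai(y) + C3*airybi(y), y)


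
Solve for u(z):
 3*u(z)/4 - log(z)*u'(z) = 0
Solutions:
 u(z) = C1*exp(3*li(z)/4)


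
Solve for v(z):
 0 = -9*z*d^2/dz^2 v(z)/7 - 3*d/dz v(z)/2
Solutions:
 v(z) = C1 + C2/z^(1/6)


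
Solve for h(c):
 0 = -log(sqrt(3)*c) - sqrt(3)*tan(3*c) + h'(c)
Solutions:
 h(c) = C1 + c*log(c) - c + c*log(3)/2 - sqrt(3)*log(cos(3*c))/3


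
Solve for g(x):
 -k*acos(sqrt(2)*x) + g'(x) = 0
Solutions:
 g(x) = C1 + k*(x*acos(sqrt(2)*x) - sqrt(2)*sqrt(1 - 2*x^2)/2)


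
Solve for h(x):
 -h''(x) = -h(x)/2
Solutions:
 h(x) = C1*exp(-sqrt(2)*x/2) + C2*exp(sqrt(2)*x/2)


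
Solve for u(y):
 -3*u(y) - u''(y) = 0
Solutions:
 u(y) = C1*sin(sqrt(3)*y) + C2*cos(sqrt(3)*y)


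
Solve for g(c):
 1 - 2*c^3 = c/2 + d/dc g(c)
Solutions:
 g(c) = C1 - c^4/2 - c^2/4 + c


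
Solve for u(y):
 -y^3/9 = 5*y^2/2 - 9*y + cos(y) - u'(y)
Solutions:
 u(y) = C1 + y^4/36 + 5*y^3/6 - 9*y^2/2 + sin(y)


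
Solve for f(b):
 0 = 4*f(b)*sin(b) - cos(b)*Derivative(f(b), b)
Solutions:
 f(b) = C1/cos(b)^4


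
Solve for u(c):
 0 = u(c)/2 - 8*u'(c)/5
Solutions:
 u(c) = C1*exp(5*c/16)


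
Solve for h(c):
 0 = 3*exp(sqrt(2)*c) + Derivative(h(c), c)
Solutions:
 h(c) = C1 - 3*sqrt(2)*exp(sqrt(2)*c)/2


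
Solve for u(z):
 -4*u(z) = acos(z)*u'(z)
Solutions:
 u(z) = C1*exp(-4*Integral(1/acos(z), z))


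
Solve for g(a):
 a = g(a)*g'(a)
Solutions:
 g(a) = -sqrt(C1 + a^2)
 g(a) = sqrt(C1 + a^2)


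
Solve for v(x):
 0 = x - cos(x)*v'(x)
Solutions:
 v(x) = C1 + Integral(x/cos(x), x)


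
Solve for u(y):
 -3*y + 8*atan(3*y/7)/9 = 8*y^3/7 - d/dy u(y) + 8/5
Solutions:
 u(y) = C1 + 2*y^4/7 + 3*y^2/2 - 8*y*atan(3*y/7)/9 + 8*y/5 + 28*log(9*y^2 + 49)/27


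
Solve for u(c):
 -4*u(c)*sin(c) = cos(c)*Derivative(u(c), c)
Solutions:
 u(c) = C1*cos(c)^4


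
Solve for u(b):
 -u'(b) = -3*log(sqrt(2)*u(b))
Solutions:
 -2*Integral(1/(2*log(_y) + log(2)), (_y, u(b)))/3 = C1 - b


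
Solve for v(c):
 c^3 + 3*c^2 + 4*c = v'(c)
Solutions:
 v(c) = C1 + c^4/4 + c^3 + 2*c^2


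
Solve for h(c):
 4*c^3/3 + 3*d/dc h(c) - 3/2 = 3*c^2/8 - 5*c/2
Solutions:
 h(c) = C1 - c^4/9 + c^3/24 - 5*c^2/12 + c/2


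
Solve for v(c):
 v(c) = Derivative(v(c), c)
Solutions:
 v(c) = C1*exp(c)


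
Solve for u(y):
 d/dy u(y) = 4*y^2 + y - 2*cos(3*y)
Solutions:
 u(y) = C1 + 4*y^3/3 + y^2/2 - 2*sin(3*y)/3


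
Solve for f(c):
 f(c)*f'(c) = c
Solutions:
 f(c) = -sqrt(C1 + c^2)
 f(c) = sqrt(C1 + c^2)


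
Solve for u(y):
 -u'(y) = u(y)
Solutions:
 u(y) = C1*exp(-y)


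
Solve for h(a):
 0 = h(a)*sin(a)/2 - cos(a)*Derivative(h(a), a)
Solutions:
 h(a) = C1/sqrt(cos(a))


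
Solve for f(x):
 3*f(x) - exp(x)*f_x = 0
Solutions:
 f(x) = C1*exp(-3*exp(-x))


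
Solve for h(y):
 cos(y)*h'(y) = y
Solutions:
 h(y) = C1 + Integral(y/cos(y), y)


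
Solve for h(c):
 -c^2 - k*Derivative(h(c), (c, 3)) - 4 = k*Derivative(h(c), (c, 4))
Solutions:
 h(c) = C1 + C2*c + C3*c^2 + C4*exp(-c) - c^5/(60*k) + c^4/(12*k) - c^3/k


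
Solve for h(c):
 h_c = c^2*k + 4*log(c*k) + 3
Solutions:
 h(c) = C1 + c^3*k/3 + 4*c*log(c*k) - c


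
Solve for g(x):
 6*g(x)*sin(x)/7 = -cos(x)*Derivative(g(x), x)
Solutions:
 g(x) = C1*cos(x)^(6/7)


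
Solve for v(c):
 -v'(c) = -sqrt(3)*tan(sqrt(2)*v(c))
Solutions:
 v(c) = sqrt(2)*(pi - asin(C1*exp(sqrt(6)*c)))/2
 v(c) = sqrt(2)*asin(C1*exp(sqrt(6)*c))/2


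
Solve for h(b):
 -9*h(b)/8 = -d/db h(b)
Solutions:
 h(b) = C1*exp(9*b/8)


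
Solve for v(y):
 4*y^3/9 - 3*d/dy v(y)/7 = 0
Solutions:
 v(y) = C1 + 7*y^4/27


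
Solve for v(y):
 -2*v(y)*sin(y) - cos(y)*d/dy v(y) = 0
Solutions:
 v(y) = C1*cos(y)^2


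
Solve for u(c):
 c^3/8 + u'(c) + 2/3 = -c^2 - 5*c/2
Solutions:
 u(c) = C1 - c^4/32 - c^3/3 - 5*c^2/4 - 2*c/3


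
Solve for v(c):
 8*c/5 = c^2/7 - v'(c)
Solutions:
 v(c) = C1 + c^3/21 - 4*c^2/5


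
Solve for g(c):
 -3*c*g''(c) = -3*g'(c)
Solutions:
 g(c) = C1 + C2*c^2


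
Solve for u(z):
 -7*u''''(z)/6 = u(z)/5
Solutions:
 u(z) = (C1*sin(3^(1/4)*70^(3/4)*z/70) + C2*cos(3^(1/4)*70^(3/4)*z/70))*exp(-3^(1/4)*70^(3/4)*z/70) + (C3*sin(3^(1/4)*70^(3/4)*z/70) + C4*cos(3^(1/4)*70^(3/4)*z/70))*exp(3^(1/4)*70^(3/4)*z/70)


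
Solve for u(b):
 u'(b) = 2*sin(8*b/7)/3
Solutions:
 u(b) = C1 - 7*cos(8*b/7)/12


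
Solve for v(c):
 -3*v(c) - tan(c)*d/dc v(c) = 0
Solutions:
 v(c) = C1/sin(c)^3


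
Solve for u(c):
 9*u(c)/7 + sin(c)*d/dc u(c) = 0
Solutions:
 u(c) = C1*(cos(c) + 1)^(9/14)/(cos(c) - 1)^(9/14)


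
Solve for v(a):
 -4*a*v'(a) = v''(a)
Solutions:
 v(a) = C1 + C2*erf(sqrt(2)*a)


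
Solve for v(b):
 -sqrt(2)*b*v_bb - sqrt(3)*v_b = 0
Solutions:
 v(b) = C1 + C2*b^(1 - sqrt(6)/2)


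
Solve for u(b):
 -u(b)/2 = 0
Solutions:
 u(b) = 0


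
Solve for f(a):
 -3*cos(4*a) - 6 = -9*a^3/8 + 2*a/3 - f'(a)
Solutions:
 f(a) = C1 - 9*a^4/32 + a^2/3 + 6*a + 3*sin(4*a)/4


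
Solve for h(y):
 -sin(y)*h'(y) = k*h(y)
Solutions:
 h(y) = C1*exp(k*(-log(cos(y) - 1) + log(cos(y) + 1))/2)


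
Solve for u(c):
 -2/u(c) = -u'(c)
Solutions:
 u(c) = -sqrt(C1 + 4*c)
 u(c) = sqrt(C1 + 4*c)


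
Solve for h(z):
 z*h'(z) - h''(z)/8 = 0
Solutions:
 h(z) = C1 + C2*erfi(2*z)


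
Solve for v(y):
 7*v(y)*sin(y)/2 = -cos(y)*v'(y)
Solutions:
 v(y) = C1*cos(y)^(7/2)


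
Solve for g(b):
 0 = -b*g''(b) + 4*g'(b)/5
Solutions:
 g(b) = C1 + C2*b^(9/5)


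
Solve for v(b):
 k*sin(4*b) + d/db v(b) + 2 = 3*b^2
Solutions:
 v(b) = C1 + b^3 - 2*b + k*cos(4*b)/4


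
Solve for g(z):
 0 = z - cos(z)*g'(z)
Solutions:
 g(z) = C1 + Integral(z/cos(z), z)


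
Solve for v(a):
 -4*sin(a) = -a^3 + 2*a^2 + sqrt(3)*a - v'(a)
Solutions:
 v(a) = C1 - a^4/4 + 2*a^3/3 + sqrt(3)*a^2/2 - 4*cos(a)


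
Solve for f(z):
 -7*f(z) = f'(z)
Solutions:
 f(z) = C1*exp(-7*z)


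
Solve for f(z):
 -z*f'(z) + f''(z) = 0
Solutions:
 f(z) = C1 + C2*erfi(sqrt(2)*z/2)


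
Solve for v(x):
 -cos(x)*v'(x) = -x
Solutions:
 v(x) = C1 + Integral(x/cos(x), x)


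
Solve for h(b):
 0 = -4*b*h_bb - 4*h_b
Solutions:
 h(b) = C1 + C2*log(b)


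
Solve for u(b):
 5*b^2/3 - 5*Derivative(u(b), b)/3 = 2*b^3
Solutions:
 u(b) = C1 - 3*b^4/10 + b^3/3


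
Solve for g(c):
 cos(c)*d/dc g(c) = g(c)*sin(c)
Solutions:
 g(c) = C1/cos(c)


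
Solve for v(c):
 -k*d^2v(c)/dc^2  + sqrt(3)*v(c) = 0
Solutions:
 v(c) = C1*exp(-3^(1/4)*c*sqrt(1/k)) + C2*exp(3^(1/4)*c*sqrt(1/k))


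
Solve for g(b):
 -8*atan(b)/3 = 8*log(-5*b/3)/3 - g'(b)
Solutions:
 g(b) = C1 + 8*b*log(-b)/3 + 8*b*atan(b)/3 - 8*b*log(3)/3 - 8*b/3 + 8*b*log(5)/3 - 4*log(b^2 + 1)/3


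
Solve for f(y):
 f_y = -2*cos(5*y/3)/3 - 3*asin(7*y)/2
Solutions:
 f(y) = C1 - 3*y*asin(7*y)/2 - 3*sqrt(1 - 49*y^2)/14 - 2*sin(5*y/3)/5


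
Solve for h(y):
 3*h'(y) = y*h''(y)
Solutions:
 h(y) = C1 + C2*y^4


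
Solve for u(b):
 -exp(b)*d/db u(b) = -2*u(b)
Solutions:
 u(b) = C1*exp(-2*exp(-b))


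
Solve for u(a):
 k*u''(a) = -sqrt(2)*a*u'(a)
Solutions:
 u(a) = C1 + C2*sqrt(k)*erf(2^(3/4)*a*sqrt(1/k)/2)


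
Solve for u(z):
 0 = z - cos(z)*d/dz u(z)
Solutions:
 u(z) = C1 + Integral(z/cos(z), z)


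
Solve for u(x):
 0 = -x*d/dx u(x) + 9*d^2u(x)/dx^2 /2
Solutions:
 u(x) = C1 + C2*erfi(x/3)


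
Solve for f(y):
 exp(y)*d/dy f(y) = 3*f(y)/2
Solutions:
 f(y) = C1*exp(-3*exp(-y)/2)


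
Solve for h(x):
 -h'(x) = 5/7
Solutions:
 h(x) = C1 - 5*x/7


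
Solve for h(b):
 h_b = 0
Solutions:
 h(b) = C1


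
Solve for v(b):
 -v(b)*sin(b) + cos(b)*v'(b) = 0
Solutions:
 v(b) = C1/cos(b)


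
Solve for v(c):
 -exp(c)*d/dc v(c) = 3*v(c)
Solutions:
 v(c) = C1*exp(3*exp(-c))


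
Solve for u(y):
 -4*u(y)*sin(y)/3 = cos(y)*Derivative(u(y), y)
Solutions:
 u(y) = C1*cos(y)^(4/3)


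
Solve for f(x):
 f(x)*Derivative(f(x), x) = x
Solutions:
 f(x) = -sqrt(C1 + x^2)
 f(x) = sqrt(C1 + x^2)


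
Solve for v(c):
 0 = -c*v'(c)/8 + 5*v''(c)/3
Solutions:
 v(c) = C1 + C2*erfi(sqrt(15)*c/20)


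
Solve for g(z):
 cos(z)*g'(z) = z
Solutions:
 g(z) = C1 + Integral(z/cos(z), z)


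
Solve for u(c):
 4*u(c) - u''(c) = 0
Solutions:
 u(c) = C1*exp(-2*c) + C2*exp(2*c)


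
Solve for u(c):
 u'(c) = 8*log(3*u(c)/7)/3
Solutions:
 -3*Integral(1/(log(_y) - log(7) + log(3)), (_y, u(c)))/8 = C1 - c


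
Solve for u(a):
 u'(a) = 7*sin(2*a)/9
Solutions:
 u(a) = C1 - 7*cos(2*a)/18


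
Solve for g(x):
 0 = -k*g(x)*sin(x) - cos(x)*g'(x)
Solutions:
 g(x) = C1*exp(k*log(cos(x)))


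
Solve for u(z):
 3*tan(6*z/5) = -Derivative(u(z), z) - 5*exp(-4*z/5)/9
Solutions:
 u(z) = C1 - 5*log(tan(6*z/5)^2 + 1)/4 + 25*exp(-4*z/5)/36


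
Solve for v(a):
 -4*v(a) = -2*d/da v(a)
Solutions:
 v(a) = C1*exp(2*a)


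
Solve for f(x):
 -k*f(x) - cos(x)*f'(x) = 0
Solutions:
 f(x) = C1*exp(k*(log(sin(x) - 1) - log(sin(x) + 1))/2)


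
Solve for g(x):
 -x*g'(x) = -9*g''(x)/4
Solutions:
 g(x) = C1 + C2*erfi(sqrt(2)*x/3)


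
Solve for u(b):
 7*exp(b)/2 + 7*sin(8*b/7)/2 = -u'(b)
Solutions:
 u(b) = C1 - 7*exp(b)/2 + 49*cos(8*b/7)/16


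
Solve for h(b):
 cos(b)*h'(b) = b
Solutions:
 h(b) = C1 + Integral(b/cos(b), b)


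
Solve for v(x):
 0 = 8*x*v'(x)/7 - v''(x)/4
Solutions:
 v(x) = C1 + C2*erfi(4*sqrt(7)*x/7)


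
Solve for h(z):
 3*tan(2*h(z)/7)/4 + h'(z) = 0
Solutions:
 h(z) = -7*asin(C1*exp(-3*z/14))/2 + 7*pi/2
 h(z) = 7*asin(C1*exp(-3*z/14))/2


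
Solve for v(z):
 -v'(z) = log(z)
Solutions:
 v(z) = C1 - z*log(z) + z


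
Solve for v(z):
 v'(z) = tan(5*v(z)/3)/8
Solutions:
 v(z) = -3*asin(C1*exp(5*z/24))/5 + 3*pi/5
 v(z) = 3*asin(C1*exp(5*z/24))/5


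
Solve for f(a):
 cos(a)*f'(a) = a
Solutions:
 f(a) = C1 + Integral(a/cos(a), a)


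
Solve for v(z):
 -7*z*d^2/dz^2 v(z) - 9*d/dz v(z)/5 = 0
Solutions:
 v(z) = C1 + C2*z^(26/35)


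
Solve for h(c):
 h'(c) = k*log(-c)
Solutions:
 h(c) = C1 + c*k*log(-c) - c*k


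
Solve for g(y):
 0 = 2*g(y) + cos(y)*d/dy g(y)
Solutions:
 g(y) = C1*(sin(y) - 1)/(sin(y) + 1)


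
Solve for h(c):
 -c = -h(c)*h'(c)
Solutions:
 h(c) = -sqrt(C1 + c^2)
 h(c) = sqrt(C1 + c^2)


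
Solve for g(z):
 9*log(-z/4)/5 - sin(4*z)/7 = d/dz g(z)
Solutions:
 g(z) = C1 + 9*z*log(-z)/5 - 18*z*log(2)/5 - 9*z/5 + cos(4*z)/28


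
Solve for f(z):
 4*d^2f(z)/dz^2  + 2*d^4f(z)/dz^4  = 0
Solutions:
 f(z) = C1 + C2*z + C3*sin(sqrt(2)*z) + C4*cos(sqrt(2)*z)


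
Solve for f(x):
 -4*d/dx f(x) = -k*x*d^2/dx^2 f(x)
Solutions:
 f(x) = C1 + x^(((re(k) + 4)*re(k) + im(k)^2)/(re(k)^2 + im(k)^2))*(C2*sin(4*log(x)*Abs(im(k))/(re(k)^2 + im(k)^2)) + C3*cos(4*log(x)*im(k)/(re(k)^2 + im(k)^2)))


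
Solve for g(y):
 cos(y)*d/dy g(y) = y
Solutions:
 g(y) = C1 + Integral(y/cos(y), y)


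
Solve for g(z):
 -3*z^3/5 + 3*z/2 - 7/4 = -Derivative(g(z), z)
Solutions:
 g(z) = C1 + 3*z^4/20 - 3*z^2/4 + 7*z/4


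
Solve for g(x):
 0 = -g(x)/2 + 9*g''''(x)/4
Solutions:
 g(x) = C1*exp(-2^(1/4)*sqrt(3)*x/3) + C2*exp(2^(1/4)*sqrt(3)*x/3) + C3*sin(2^(1/4)*sqrt(3)*x/3) + C4*cos(2^(1/4)*sqrt(3)*x/3)


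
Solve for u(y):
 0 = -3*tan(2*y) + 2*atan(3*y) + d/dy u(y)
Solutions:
 u(y) = C1 - 2*y*atan(3*y) + log(9*y^2 + 1)/3 - 3*log(cos(2*y))/2


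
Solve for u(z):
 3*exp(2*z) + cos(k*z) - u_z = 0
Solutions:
 u(z) = C1 + 3*exp(2*z)/2 + sin(k*z)/k


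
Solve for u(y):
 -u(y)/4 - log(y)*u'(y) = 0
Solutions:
 u(y) = C1*exp(-li(y)/4)


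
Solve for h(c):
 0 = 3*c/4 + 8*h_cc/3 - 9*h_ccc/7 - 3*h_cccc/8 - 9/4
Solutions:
 h(c) = C1 + C2*c + C3*exp(4*c*(-9 + sqrt(277))/21) + C4*exp(-4*c*(9 + sqrt(277))/21) - 3*c^3/64 + 1269*c^2/3584


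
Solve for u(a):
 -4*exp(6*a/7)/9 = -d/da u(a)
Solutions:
 u(a) = C1 + 14*exp(6*a/7)/27


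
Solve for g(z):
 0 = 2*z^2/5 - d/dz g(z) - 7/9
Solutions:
 g(z) = C1 + 2*z^3/15 - 7*z/9


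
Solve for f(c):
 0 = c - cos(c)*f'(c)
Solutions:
 f(c) = C1 + Integral(c/cos(c), c)


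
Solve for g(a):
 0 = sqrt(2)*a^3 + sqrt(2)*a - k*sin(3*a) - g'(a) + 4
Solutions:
 g(a) = C1 + sqrt(2)*a^4/4 + sqrt(2)*a^2/2 + 4*a + k*cos(3*a)/3


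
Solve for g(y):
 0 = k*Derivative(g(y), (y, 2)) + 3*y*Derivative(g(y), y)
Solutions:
 g(y) = C1 + C2*sqrt(k)*erf(sqrt(6)*y*sqrt(1/k)/2)


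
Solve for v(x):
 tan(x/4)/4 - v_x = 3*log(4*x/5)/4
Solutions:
 v(x) = C1 - 3*x*log(x)/4 - 3*x*log(2)/2 + 3*x/4 + 3*x*log(5)/4 - log(cos(x/4))


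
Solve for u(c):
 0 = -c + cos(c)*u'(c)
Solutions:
 u(c) = C1 + Integral(c/cos(c), c)


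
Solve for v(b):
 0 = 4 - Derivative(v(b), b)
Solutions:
 v(b) = C1 + 4*b


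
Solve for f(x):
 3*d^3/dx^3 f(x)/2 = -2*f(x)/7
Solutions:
 f(x) = C3*exp(-42^(2/3)*x/21) + (C1*sin(14^(2/3)*3^(1/6)*x/14) + C2*cos(14^(2/3)*3^(1/6)*x/14))*exp(42^(2/3)*x/42)


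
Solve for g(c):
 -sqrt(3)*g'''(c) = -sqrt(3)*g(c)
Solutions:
 g(c) = C3*exp(c) + (C1*sin(sqrt(3)*c/2) + C2*cos(sqrt(3)*c/2))*exp(-c/2)


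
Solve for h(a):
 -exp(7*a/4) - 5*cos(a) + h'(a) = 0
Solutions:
 h(a) = C1 + 4*exp(7*a/4)/7 + 5*sin(a)


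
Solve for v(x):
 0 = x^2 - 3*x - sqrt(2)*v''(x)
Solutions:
 v(x) = C1 + C2*x + sqrt(2)*x^4/24 - sqrt(2)*x^3/4


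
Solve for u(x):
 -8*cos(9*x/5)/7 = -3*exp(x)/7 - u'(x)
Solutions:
 u(x) = C1 - 3*exp(x)/7 + 40*sin(9*x/5)/63


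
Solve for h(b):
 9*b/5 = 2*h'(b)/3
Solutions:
 h(b) = C1 + 27*b^2/20


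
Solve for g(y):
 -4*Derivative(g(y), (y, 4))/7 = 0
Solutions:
 g(y) = C1 + C2*y + C3*y^2 + C4*y^3


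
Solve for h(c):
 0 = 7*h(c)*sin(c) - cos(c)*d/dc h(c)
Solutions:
 h(c) = C1/cos(c)^7


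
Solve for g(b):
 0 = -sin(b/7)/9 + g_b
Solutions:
 g(b) = C1 - 7*cos(b/7)/9


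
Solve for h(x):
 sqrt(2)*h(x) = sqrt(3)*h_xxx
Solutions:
 h(x) = C3*exp(2^(1/6)*3^(5/6)*x/3) + (C1*sin(2^(1/6)*3^(1/3)*x/2) + C2*cos(2^(1/6)*3^(1/3)*x/2))*exp(-2^(1/6)*3^(5/6)*x/6)


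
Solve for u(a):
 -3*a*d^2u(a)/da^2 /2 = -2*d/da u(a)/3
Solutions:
 u(a) = C1 + C2*a^(13/9)


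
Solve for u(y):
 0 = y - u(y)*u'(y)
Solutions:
 u(y) = -sqrt(C1 + y^2)
 u(y) = sqrt(C1 + y^2)


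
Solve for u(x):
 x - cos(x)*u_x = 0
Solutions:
 u(x) = C1 + Integral(x/cos(x), x)


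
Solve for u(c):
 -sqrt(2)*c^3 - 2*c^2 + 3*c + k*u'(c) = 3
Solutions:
 u(c) = C1 + sqrt(2)*c^4/(4*k) + 2*c^3/(3*k) - 3*c^2/(2*k) + 3*c/k


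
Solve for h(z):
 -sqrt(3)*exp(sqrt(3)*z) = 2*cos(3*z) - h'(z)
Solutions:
 h(z) = C1 + exp(sqrt(3)*z) + 2*sin(3*z)/3


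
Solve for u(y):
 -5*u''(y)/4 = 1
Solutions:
 u(y) = C1 + C2*y - 2*y^2/5


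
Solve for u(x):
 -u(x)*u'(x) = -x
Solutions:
 u(x) = -sqrt(C1 + x^2)
 u(x) = sqrt(C1 + x^2)


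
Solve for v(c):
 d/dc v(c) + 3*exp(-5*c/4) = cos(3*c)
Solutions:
 v(c) = C1 + sin(3*c)/3 + 12*exp(-5*c/4)/5


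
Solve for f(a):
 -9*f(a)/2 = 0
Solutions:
 f(a) = 0


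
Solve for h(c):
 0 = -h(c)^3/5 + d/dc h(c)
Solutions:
 h(c) = -sqrt(10)*sqrt(-1/(C1 + c))/2
 h(c) = sqrt(10)*sqrt(-1/(C1 + c))/2


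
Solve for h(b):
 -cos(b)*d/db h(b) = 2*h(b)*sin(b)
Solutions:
 h(b) = C1*cos(b)^2


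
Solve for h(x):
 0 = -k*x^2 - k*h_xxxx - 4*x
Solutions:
 h(x) = C1 + C2*x + C3*x^2 + C4*x^3 - x^6/360 - x^5/(30*k)


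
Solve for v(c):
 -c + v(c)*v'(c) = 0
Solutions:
 v(c) = -sqrt(C1 + c^2)
 v(c) = sqrt(C1 + c^2)


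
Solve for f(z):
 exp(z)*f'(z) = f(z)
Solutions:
 f(z) = C1*exp(-exp(-z))


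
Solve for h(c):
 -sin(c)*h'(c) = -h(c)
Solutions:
 h(c) = C1*sqrt(cos(c) - 1)/sqrt(cos(c) + 1)


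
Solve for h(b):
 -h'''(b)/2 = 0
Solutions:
 h(b) = C1 + C2*b + C3*b^2


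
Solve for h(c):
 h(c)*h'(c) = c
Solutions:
 h(c) = -sqrt(C1 + c^2)
 h(c) = sqrt(C1 + c^2)
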